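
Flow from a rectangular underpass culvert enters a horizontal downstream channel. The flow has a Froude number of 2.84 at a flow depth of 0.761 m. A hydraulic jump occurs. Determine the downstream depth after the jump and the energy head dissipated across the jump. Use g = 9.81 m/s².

y₂ = 2.70 m; ΔE = 0.887 m

Fr₁ = 2.84 (given).
Conjugate-depth relation: y₂/y₁ = ½[√(1 + 8Fr₁²) − 1] = ½[√65.52 − 1] = 3.55.
y₂ = 3.55 × 0.761 = 2.70 m.
V₁ = Fr₁·√(g·y₁) = 2.84×√(9.81×0.761) = 7.76 m/s; q = V₁·y₁ = 5.91 m²/s. V₂ = q/y₂ = 5.91/2.70 = 2.19 m/s. E₁ = y₁ + V₁²/2g = 3.83 m; E₂ = y₂ + V₂²/2g = 2.94 m. ΔE = E₁ − E₂ = 0.887 m.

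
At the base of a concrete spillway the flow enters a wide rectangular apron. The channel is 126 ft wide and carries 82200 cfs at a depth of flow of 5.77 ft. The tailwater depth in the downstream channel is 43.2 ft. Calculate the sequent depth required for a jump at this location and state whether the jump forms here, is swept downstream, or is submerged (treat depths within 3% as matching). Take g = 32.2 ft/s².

q = Q/b = 82200/126 = 652 ft²/s; V₁ = q/y₁ = 113 ft/s. Fr₁ = V₁/√(g·y₁) = 8.29.
Conjugate-depth relation: y₂/y₁ = ½[√(1 + 8Fr₁²) − 1] = ½[√551.4 − 1] = 11.2.
y₂ = 11.2 × 5.77 = 64.9 ft.
Tailwater y_tw = 43.2 ft: y_tw < y₂, so the jump is swept downstream.

y₂ = 64.9 ft; the jump is swept downstream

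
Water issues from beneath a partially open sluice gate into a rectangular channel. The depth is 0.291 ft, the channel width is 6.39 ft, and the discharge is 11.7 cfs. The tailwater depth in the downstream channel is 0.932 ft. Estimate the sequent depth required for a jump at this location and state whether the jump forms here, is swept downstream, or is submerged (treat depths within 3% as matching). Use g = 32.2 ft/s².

q = Q/b = 11.7/6.39 = 1.83 ft²/s; V₁ = q/y₁ = 6.29 ft/s. Fr₁ = V₁/√(g·y₁) = 2.06.
From the momentum equation for a rectangular channel, y₂/y₁ = ½[√(1 + 8Fr₁²) − 1] = ½[√34.80 − 1] = 2.45.
y₂ = 2.45 × 0.291 = 0.713 ft.
Tailwater y_tw = 0.932 ft: y_tw > y₂, so the jump is submerged.

y₂ = 0.713 ft; the jump is submerged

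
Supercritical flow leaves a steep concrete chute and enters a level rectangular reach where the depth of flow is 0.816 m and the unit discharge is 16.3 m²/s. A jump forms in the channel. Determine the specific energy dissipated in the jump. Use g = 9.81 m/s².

V₁ = q/y₁ = 16.3/0.816 = 20.0 m/s. Fr₁ = V₁/√(g·y₁) = 20.0/√(9.81×0.816) = 7.06.
By Bélanger, y₂/y₁ = ½[√(1 + 8Fr₁²) − 1] = ½[√399.8 − 1] = 9.50.
y₂ = 9.50 × 0.816 = 7.75 m.
Head loss: ΔE = (y₂ − y₁)³/(4y₁y₂) = (7.75 − 0.816)³/(4×0.816×7.75) = 333/25.3 = 13.2 m.

ΔE = 13.2 m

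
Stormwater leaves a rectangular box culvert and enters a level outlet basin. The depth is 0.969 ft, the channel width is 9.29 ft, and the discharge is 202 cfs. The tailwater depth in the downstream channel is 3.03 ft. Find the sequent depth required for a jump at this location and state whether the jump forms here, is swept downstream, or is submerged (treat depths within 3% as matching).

q = Q/b = 202/9.29 = 21.7 ft²/s; V₁ = q/y₁ = 22.4 ft/s. Fr₁ = V₁/√(g·y₁) = 4.02.
By Bélanger, y₂/y₁ = ½[√(1 + 8Fr₁²) − 1] = ½[√130.1 − 1] = 5.20.
y₂ = 5.20 × 0.969 = 5.04 ft.
Tailwater y_tw = 3.03 ft: y_tw < y₂, so the jump is swept downstream.

y₂ = 5.04 ft; the jump is swept downstream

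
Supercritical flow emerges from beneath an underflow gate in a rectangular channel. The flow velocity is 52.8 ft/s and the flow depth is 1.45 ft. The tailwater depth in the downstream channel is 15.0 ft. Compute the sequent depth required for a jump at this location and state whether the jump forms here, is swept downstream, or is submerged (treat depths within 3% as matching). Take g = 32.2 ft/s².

Fr₁ = V₁/√(g·y₁) = 52.8/√(32.2×1.45) = 7.73.
By Bélanger, y₂/y₁ = ½[√(1 + 8Fr₁²) − 1] = ½[√478.7 − 1] = 10.4.
y₂ = 10.4 × 1.45 = 15.1 ft.
Tailwater y_tw = 15.0 ft: y_tw ≈ y₂, so the jump forms here.

y₂ = 15.1 ft; the jump forms here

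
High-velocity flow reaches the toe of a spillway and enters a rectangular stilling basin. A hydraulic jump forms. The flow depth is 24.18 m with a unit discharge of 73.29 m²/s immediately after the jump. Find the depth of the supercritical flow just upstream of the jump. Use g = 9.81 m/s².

V₂ = q/y₂ = 73.29/24.18 = 3.031 m/s; Fr₂ = V₂/√(g·y₂) = 0.1968.
From the momentum equation (using Fr₂), y₁/y₂ = ½[√(1 + 8Fr₂²) − 1] = ½[√1.3098 − 1] = 0.07224.
y₁ = 0.07224 × 24.18 = 1.747 m.

y₁ = 1.747 m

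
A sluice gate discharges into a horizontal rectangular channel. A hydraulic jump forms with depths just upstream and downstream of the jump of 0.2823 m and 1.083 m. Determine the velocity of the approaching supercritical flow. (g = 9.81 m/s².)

For a rectangular channel the momentum equation gives q² = ½·g·y₁·y₂·(y₁ + y₂) = ½×9.81×0.2823×1.083×1.365 = 2.047.
q = √2.047 = 1.431 m²/s.
V₁ = q/y₁ = 1.431/0.2823 = 5.069 m/s.

V₁ = 5.069 m/s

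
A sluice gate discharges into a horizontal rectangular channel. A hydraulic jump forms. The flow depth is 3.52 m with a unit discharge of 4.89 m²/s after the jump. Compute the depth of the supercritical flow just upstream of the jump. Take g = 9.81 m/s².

V₂ = q/y₂ = 4.89/3.52 = 1.39 m/s; Fr₂ = V₂/√(g·y₂) = 0.236.
The Bélanger relation is symmetric: y₁/y₂ = ½[√(1 + 8Fr₂²) − 1] = ½[√1.447 − 1] = 0.101.
y₁ = 0.101 × 3.52 = 0.357 m.

y₁ = 0.357 m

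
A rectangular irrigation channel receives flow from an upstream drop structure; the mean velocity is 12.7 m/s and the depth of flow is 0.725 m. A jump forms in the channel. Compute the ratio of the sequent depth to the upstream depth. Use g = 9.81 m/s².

y₂/y₁ = 6.25

Fr₁ = V₁/√(g·y₁) = 12.7/√(9.81×0.725) = 4.76.
Bélanger equation: y₂/y₁ = ½[√(1 + 8Fr₁²) − 1] = ½[√182.4 − 1] = 6.25.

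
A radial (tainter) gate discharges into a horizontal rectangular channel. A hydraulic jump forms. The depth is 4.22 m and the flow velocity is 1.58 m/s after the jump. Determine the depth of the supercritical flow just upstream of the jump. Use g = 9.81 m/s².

Fr₂ = V₂/√(g·y₂) = 1.58/√(9.81×4.22) = 0.246.
Since the conjugate-depth ratio holds either way, y₁/y₂ = ½[√(1 + 8Fr₂²) − 1] = ½[√1.482 − 1] = 0.109.
y₁ = 0.109 × 4.22 = 0.459 m.

y₁ = 0.459 m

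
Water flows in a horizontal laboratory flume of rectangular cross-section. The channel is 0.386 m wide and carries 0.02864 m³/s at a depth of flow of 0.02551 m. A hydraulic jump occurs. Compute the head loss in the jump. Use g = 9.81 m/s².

ΔE = 0.2521 m

q = Q/b = 0.02864/0.386 = 0.07420 m²/s; V₁ = q/y₁ = 2.909 m/s. Fr₁ = V₁/√(g·y₁) = 5.814.
From the momentum equation for a rectangular channel, y₂/y₁ = ½[√(1 + 8Fr₁²) − 1] = ½[√271.43 − 1] = 7.738.
y₂ = 7.738 × 0.02551 = 0.1974 m.
V₂ = q/y₂ = 0.07420/0.1974 = 0.3759 m/s. E₁ = y₁ + V₁²/2g = 0.4567 m; E₂ = y₂ + V₂²/2g = 0.2046 m. ΔE = E₁ − E₂ = 0.2521 m.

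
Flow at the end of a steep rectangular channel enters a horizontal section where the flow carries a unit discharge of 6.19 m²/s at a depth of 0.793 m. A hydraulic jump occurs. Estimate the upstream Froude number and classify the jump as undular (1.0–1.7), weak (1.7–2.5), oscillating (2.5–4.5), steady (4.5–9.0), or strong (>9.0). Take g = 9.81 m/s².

Fr₁ = 2.80; oscillating jump

V₁ = q/y₁ = 6.19/0.793 = 7.81 m/s. Fr₁ = V₁/√(g·y₁) = 7.81/√(9.81×0.793) = 2.80.
Fr₁ = 2.80 lies in the oscillating range.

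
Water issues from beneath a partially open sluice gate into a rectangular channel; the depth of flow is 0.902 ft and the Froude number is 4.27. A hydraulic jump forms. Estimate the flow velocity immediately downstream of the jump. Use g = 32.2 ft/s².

Fr₁ = 4.27 (given).
Sequent-depth ratio: y₂/y₁ = ½[√(1 + 8Fr₁²) − 1] = ½[√146.9 − 1] = 5.56.
y₂ = 5.56 × 0.902 = 5.01 ft.
V₁ = Fr₁·√(g·y₁) = 4.27×√(32.2×0.902) = 23.0 ft/s; q = V₁·y₁ = 20.8 ft²/s.
V₂ = q/y₂ = 20.8/5.01 = 4.14 ft/s.

V₂ = 4.14 ft/s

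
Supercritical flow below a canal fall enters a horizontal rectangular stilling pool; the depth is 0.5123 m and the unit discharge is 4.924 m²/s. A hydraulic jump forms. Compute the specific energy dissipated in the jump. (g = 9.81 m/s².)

V₁ = q/y₁ = 4.924/0.5123 = 9.612 m/s. Fr₁ = V₁/√(g·y₁) = 9.612/√(9.81×0.5123) = 4.287.
By Bélanger, y₂/y₁ = ½[√(1 + 8Fr₁²) − 1] = ½[√148.06 − 1] = 5.584.
y₂ = 5.584 × 0.5123 = 2.861 m.
V₂ = q/y₂ = 4.924/2.861 = 1.721 m/s. E₁ = y₁ + V₁²/2g = 5.221 m; E₂ = y₂ + V₂²/2g = 3.012 m. ΔE = E₁ − E₂ = 2.209 m.

ΔE = 2.209 m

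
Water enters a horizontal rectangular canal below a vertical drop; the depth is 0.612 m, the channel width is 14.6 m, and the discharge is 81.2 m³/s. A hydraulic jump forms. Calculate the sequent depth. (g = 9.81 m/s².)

q = Q/b = 81.2/14.6 = 5.56 m²/s; V₁ = q/y₁ = 9.09 m/s. Fr₁ = V₁/√(g·y₁) = 3.71.
From the momentum equation for a rectangular channel, y₂/y₁ = ½[√(1 + 8Fr₁²) − 1] = ½[√111.0 − 1] = 4.77.
y₂ = 4.77 × 0.612 = 2.92 m.

y₂ = 2.92 m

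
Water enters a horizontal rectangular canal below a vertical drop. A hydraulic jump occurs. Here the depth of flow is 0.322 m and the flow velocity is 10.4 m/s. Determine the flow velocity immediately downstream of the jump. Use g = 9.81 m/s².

V₂ = 1.33 m/s

Fr₁ = V₁/√(g·y₁) = 10.4/√(9.81×0.322) = 5.85.
Sequent-depth ratio: y₂/y₁ = ½[√(1 + 8Fr₁²) − 1] = ½[√274.9 − 1] = 7.79.
y₂ = 7.79 × 0.322 = 2.51 m.
q = V₁·y₁ = 10.4 × 0.322 = 3.35 m²/s.
V₂ = q/y₂ = 3.35/2.51 = 1.33 m/s.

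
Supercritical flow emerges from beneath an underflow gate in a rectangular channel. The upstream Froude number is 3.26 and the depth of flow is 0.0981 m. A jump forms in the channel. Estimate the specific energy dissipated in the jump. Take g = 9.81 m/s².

ΔE = 0.183 m

Fr₁ = 3.26 (given).
From the momentum equation for a rectangular channel, y₂/y₁ = ½[√(1 + 8Fr₁²) − 1] = ½[√86.02 − 1] = 4.14.
y₂ = 4.14 × 0.0981 = 0.406 m.
V₁ = Fr₁·√(g·y₁) = 3.26×√(9.81×0.0981) = 3.20 m/s; q = V₁·y₁ = 0.314 m²/s. V₂ = q/y₂ = 0.314/0.406 = 0.773 m/s. E₁ = y₁ + V₁²/2g = 0.619 m; E₂ = y₂ + V₂²/2g = 0.436 m. ΔE = E₁ − E₂ = 0.183 m.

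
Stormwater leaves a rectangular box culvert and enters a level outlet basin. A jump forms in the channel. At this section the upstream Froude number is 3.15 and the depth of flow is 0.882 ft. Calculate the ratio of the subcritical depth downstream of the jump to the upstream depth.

y₂/y₁ = 3.98

Fr₁ = 3.15 (given).
From the momentum equation for a rectangular channel, y₂/y₁ = ½[√(1 + 8Fr₁²) − 1] = ½[√80.38 − 1] = 3.98.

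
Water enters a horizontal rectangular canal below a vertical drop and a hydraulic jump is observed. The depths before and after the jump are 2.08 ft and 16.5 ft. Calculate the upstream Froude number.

Fr₁ = 5.95

For a rectangular channel the momentum equation gives q² = ½·g·y₁·y₂·(y₁ + y₂) = ½×32.2×2.08×16.5×18.6 = 10266.
q = √10266 = 101 ft²/s.
V₁ = q/y₁ = 48.7 ft/s; Fr₁ = V₁/√(g·y₁) = 5.95.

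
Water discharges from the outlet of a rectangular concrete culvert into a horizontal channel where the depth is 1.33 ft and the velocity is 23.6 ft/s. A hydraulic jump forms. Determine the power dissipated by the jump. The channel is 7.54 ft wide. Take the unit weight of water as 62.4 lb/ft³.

Fr₁ = V₁/√(g·y₁) = 23.6/√(32.2×1.33) = 3.61.
By Bélanger, y₂/y₁ = ½[√(1 + 8Fr₁²) − 1] = ½[√105.0 − 1] = 4.62.
y₂ = 4.62 × 1.33 = 6.15 ft.
Head loss: ΔE = (y₂ − y₁)³/(4y₁y₂) = (6.15 − 1.33)³/(4×1.33×6.15) = 112/32.7 = 3.42 ft.
q = V₁·y₁ = 23.6 × 1.33 = 31.4 ft²/s. Q = q·b = 31.4 × 7.54 = 237 cfs. P = γ·Q·ΔE/550 = 62.4 × 237 × 3.42 / 550 = 91.9 hp.

P = 91.9 hp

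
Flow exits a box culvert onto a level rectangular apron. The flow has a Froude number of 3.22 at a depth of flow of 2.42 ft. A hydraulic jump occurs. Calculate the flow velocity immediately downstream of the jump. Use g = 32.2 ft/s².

V₂ = 6.96 ft/s

Fr₁ = 3.22 (given).
From the momentum equation for a rectangular channel, y₂/y₁ = ½[√(1 + 8Fr₁²) − 1] = ½[√83.95 − 1] = 4.08.
y₂ = 4.08 × 2.42 = 9.88 ft.
V₁ = Fr₁·√(g·y₁) = 3.22×√(32.2×2.42) = 28.4 ft/s; q = V₁·y₁ = 68.8 ft²/s.
V₂ = q/y₂ = 68.8/9.88 = 6.96 ft/s.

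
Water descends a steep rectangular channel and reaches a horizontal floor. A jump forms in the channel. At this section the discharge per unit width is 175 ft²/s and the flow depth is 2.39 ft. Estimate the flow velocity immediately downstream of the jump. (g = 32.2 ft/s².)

V₂ = 6.47 ft/s

V₁ = q/y₁ = 175/2.39 = 73.2 ft/s. Fr₁ = V₁/√(g·y₁) = 73.2/√(32.2×2.39) = 8.35.
From the momentum equation for a rectangular channel, y₂/y₁ = ½[√(1 + 8Fr₁²) − 1] = ½[√558.3 − 1] = 11.3.
y₂ = 11.3 × 2.39 = 27.0 ft.
V₂ = q/y₂ = 175/27.0 = 6.47 ft/s.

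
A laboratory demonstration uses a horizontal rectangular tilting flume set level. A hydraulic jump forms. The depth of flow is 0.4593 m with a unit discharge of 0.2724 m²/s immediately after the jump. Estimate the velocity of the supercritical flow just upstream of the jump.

V₁ = 4.320 m/s

V₂ = q/y₂ = 0.2724/0.4593 = 0.5931 m/s; Fr₂ = V₂/√(g·y₂) = 0.2794.
From the momentum equation (using Fr₂), y₁/y₂ = ½[√(1 + 8Fr₂²) − 1] = ½[√1.6245 − 1] = 0.1373.
y₁ = 0.1373 × 0.4593 = 0.06305 m.
V₁ = q/y₁ = 0.2724/0.06305 = 4.320 m/s.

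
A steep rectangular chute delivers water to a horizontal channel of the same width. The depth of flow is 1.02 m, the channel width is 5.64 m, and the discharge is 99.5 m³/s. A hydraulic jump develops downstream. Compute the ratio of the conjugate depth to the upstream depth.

y₂/y₁ = 7.25

q = Q/b = 99.5/5.64 = 17.6 m²/s; V₁ = q/y₁ = 17.3 m/s. Fr₁ = V₁/√(g·y₁) = 5.47.
Sequent-depth ratio: y₂/y₁ = ½[√(1 + 8Fr₁²) − 1] = ½[√240.2 − 1] = 7.25.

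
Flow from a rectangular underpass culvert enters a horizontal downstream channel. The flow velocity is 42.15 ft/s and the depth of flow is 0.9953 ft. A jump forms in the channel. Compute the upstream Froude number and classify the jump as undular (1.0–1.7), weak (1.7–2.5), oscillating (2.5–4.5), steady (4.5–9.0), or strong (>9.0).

Fr₁ = V₁/√(g·y₁) = 42.15/√(32.2×0.9953) = 7.445.
Fr₁ = 7.445 lies in the steady range.

Fr₁ = 7.445; steady jump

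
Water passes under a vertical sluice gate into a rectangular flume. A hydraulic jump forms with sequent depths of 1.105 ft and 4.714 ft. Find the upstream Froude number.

For a rectangular channel the momentum equation gives q² = ½·g·y₁·y₂·(y₁ + y₂) = ½×32.2×1.105×4.714×5.819 = 488.0.
q = √488.0 = 22.09 ft²/s.
V₁ = q/y₁ = 19.99 ft/s; Fr₁ = V₁/√(g·y₁) = 3.352.

Fr₁ = 3.352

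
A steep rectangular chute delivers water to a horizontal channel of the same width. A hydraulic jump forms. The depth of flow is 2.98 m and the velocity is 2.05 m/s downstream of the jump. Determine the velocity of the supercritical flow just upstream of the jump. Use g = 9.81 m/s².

Fr₂ = V₂/√(g·y₂) = 2.05/√(9.81×2.98) = 0.379.
Applying the sequent-depth relation in reverse, y₁/y₂ = ½[√(1 + 8Fr₂²) − 1] = ½[√2.150 − 1] = 0.233.
y₁ = 0.233 × 2.98 = 0.695 m.
V₁ = q/y₁ = 6.11/0.695 = 8.79 m/s.

V₁ = 8.79 m/s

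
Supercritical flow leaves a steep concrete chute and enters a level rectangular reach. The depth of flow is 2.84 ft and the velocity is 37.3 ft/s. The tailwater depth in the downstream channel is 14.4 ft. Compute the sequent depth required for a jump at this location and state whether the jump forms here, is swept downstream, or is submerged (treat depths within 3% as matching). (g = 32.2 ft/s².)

Fr₁ = V₁/√(g·y₁) = 37.3/√(32.2×2.84) = 3.90.
Sequent-depth ratio: y₂/y₁ = ½[√(1 + 8Fr₁²) − 1] = ½[√122.7 − 1] = 5.04.
y₂ = 5.04 × 2.84 = 14.3 ft.
Tailwater y_tw = 14.4 ft: y_tw ≈ y₂, so the jump forms here.

y₂ = 14.3 ft; the jump forms here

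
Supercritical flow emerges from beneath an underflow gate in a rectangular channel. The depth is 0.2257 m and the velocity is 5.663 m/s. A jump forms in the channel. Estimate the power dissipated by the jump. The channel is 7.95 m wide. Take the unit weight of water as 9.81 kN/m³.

P = 68.30 kW

Fr₁ = V₁/√(g·y₁) = 5.663/√(9.81×0.2257) = 3.806.
Bélanger equation: y₂/y₁ = ½[√(1 + 8Fr₁²) − 1] = ½[√116.87 − 1] = 4.905.
y₂ = 4.905 × 0.2257 = 1.107 m.
Head loss: ΔE = (y₂ − y₁)³/(4y₁y₂) = (1.107 − 0.2257)³/(4×0.2257×1.107) = 0.6848/0.9995 = 0.6852 m.
q = V₁·y₁ = 5.663 × 0.2257 = 1.278 m²/s. Q = q·b = 1.278 × 7.95 = 10.16 m³/s. P = γ·Q·ΔE = 9.81 × 10.16 × 0.6852 = 68.30 kW.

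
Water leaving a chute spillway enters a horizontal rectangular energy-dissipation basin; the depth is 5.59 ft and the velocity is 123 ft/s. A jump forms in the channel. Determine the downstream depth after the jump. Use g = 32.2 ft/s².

Fr₁ = V₁/√(g·y₁) = 123/√(32.2×5.59) = 9.17.
Bélanger equation: y₂/y₁ = ½[√(1 + 8Fr₁²) − 1] = ½[√673.4 − 1] = 12.5.
y₂ = 12.5 × 5.59 = 69.7 ft.

y₂ = 69.7 ft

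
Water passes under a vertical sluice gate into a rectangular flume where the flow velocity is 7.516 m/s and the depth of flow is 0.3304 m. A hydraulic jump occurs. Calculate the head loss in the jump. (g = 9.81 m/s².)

ΔE = 1.319 m

Fr₁ = V₁/√(g·y₁) = 7.516/√(9.81×0.3304) = 4.175.
Sequent-depth ratio: y₂/y₁ = ½[√(1 + 8Fr₁²) − 1] = ½[√140.43 − 1] = 5.425.
y₂ = 5.425 × 0.3304 = 1.792 m.
Head loss: ΔE = (y₂ − y₁)³/(4y₁y₂) = (1.792 − 0.3304)³/(4×0.3304×1.792) = 3.125/2.369 = 1.319 m.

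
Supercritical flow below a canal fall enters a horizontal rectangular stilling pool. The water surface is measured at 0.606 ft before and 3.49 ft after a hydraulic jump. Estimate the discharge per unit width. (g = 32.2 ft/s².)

q = 11.8 ft²/s

For a rectangular channel the momentum equation gives q² = ½·g·y₁·y₂·(y₁ + y₂) = ½×32.2×0.606×3.49×4.10 = 139.
q = √139 = 11.8 ft²/s.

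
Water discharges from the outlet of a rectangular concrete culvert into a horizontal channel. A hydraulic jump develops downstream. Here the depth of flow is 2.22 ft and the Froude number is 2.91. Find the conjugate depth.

y₂ = 8.09 ft

Fr₁ = 2.91 (given).
Bélanger equation: y₂/y₁ = ½[√(1 + 8Fr₁²) − 1] = ½[√68.74 − 1] = 3.65.
y₂ = 3.65 × 2.22 = 8.09 ft.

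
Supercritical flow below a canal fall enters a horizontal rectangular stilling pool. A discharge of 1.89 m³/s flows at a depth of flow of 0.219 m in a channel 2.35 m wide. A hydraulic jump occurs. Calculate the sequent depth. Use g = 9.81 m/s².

q = Q/b = 1.89/2.35 = 0.804 m²/s; V₁ = q/y₁ = 3.67 m/s. Fr₁ = V₁/√(g·y₁) = 2.51.
Conjugate-depth relation: y₂/y₁ = ½[√(1 + 8Fr₁²) − 1] = ½[√51.22 − 1] = 3.08.
y₂ = 3.08 × 0.219 = 0.674 m.

y₂ = 0.674 m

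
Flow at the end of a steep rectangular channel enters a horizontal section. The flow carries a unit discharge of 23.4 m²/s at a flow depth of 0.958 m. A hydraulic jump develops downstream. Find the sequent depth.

V₁ = q/y₁ = 23.4/0.958 = 24.4 m/s. Fr₁ = V₁/√(g·y₁) = 24.4/√(9.81×0.958) = 7.97.
By Bélanger, y₂/y₁ = ½[√(1 + 8Fr₁²) − 1] = ½[√508.9 − 1] = 10.8.
y₂ = 10.8 × 0.958 = 10.3 m.

y₂ = 10.3 m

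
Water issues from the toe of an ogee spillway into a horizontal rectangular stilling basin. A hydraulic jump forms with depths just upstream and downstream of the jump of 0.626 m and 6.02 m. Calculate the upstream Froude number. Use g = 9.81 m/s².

Fr₁ = 7.14

For a rectangular channel the momentum equation gives q² = ½·g·y₁·y₂·(y₁ + y₂) = ½×9.81×0.626×6.02×6.65 = 123.
q = √123 = 11.1 m²/s.
V₁ = q/y₁ = 17.7 m/s; Fr₁ = V₁/√(g·y₁) = 7.14.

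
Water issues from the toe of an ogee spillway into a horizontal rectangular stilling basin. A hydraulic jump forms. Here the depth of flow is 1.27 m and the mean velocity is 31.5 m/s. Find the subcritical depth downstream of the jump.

Fr₁ = V₁/√(g·y₁) = 31.5/√(9.81×1.27) = 8.92.
Bélanger equation: y₂/y₁ = ½[√(1 + 8Fr₁²) − 1] = ½[√638.1 − 1] = 12.1.
y₂ = 12.1 × 1.27 = 15.4 m.

y₂ = 15.4 m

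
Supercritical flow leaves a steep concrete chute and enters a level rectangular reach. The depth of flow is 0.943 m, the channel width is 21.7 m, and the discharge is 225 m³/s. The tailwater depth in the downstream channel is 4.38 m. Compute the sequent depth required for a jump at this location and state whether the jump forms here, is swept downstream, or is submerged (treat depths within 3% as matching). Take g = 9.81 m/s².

y₂ = 4.37 m; the jump forms here

q = Q/b = 225/21.7 = 10.4 m²/s; V₁ = q/y₁ = 11.0 m/s. Fr₁ = V₁/√(g·y₁) = 3.62.
Sequent-depth ratio: y₂/y₁ = ½[√(1 + 8Fr₁²) − 1] = ½[√105.6 − 1] = 4.64.
y₂ = 4.64 × 0.943 = 4.37 m.
Tailwater y_tw = 4.38 m: y_tw ≈ y₂, so the jump forms here.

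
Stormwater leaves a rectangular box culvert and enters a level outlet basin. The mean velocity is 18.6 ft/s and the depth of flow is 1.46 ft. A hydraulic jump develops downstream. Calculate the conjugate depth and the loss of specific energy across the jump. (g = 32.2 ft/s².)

Fr₁ = V₁/√(g·y₁) = 18.6/√(32.2×1.46) = 2.71.
By Bélanger, y₂/y₁ = ½[√(1 + 8Fr₁²) − 1] = ½[√59.87 − 1] = 3.37.
y₂ = 3.37 × 1.46 = 4.92 ft.
q = V₁·y₁ = 18.6 × 1.46 = 27.2 ft²/s. V₂ = q/y₂ = 27.2/4.92 = 5.52 ft/s. E₁ = y₁ + V₁²/2g = 6.83 ft; E₂ = y₂ + V₂²/2g = 5.39 ft. ΔE = E₁ − E₂ = 1.44 ft.

y₂ = 4.92 ft; ΔE = 1.44 ft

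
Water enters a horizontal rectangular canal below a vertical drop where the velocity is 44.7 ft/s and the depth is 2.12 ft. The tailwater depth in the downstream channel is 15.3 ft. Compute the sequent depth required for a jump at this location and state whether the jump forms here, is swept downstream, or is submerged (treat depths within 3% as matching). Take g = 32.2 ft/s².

Fr₁ = V₁/√(g·y₁) = 44.7/√(32.2×2.12) = 5.41.
By Bélanger, y₂/y₁ = ½[√(1 + 8Fr₁²) − 1] = ½[√235.2 − 1] = 7.17.
y₂ = 7.17 × 2.12 = 15.2 ft.
Tailwater y_tw = 15.3 ft: y_tw ≈ y₂, so the jump forms here.

y₂ = 15.2 ft; the jump forms here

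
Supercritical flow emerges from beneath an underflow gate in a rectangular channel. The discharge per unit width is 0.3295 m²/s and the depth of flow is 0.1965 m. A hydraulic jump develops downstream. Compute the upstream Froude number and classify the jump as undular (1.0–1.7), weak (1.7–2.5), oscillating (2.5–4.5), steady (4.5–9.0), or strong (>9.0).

V₁ = q/y₁ = 0.3295/0.1965 = 1.677 m/s. Fr₁ = V₁/√(g·y₁) = 1.677/√(9.81×0.1965) = 1.208.
Fr₁ = 1.208 lies in the undular range.

Fr₁ = 1.208; undular jump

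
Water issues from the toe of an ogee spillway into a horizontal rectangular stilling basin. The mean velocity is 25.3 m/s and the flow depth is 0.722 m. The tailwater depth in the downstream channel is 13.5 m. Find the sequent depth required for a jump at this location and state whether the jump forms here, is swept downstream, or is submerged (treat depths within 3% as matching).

Fr₁ = V₁/√(g·y₁) = 25.3/√(9.81×0.722) = 9.51.
From the momentum equation for a rectangular channel, y₂/y₁ = ½[√(1 + 8Fr₁²) − 1] = ½[√724.0 − 1] = 13.0.
y₂ = 13.0 × 0.722 = 9.35 m.
Tailwater y_tw = 13.5 m: y_tw > y₂, so the jump is submerged.

y₂ = 9.35 m; the jump is submerged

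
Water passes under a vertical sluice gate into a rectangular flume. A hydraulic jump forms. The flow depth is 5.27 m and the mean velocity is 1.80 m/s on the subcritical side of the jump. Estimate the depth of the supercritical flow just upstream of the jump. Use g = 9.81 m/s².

y₁ = 0.594 m

Fr₂ = V₂/√(g·y₂) = 1.80/√(9.81×5.27) = 0.250.
The Bélanger relation is symmetric: y₁/y₂ = ½[√(1 + 8Fr₂²) − 1] = ½[√1.501 − 1] = 0.113.
y₁ = 0.113 × 5.27 = 0.594 m.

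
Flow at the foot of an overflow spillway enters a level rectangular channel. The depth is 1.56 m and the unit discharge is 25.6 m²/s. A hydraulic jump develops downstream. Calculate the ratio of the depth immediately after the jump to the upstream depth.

y₂/y₁ = 5.45

V₁ = q/y₁ = 25.6/1.56 = 16.4 m/s. Fr₁ = V₁/√(g·y₁) = 16.4/√(9.81×1.56) = 4.19.
Sequent-depth ratio: y₂/y₁ = ½[√(1 + 8Fr₁²) − 1] = ½[√141.8 − 1] = 5.45.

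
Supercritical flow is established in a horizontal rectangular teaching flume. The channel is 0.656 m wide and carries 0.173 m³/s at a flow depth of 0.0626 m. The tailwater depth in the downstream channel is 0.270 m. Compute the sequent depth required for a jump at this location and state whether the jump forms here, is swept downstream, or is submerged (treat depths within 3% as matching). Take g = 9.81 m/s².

q = Q/b = 0.173/0.656 = 0.264 m²/s; V₁ = q/y₁ = 4.21 m/s. Fr₁ = V₁/√(g·y₁) = 5.38.
Bélanger equation: y₂/y₁ = ½[√(1 + 8Fr₁²) − 1] = ½[√232.2 − 1] = 7.12.
y₂ = 7.12 × 0.0626 = 0.446 m.
Tailwater y_tw = 0.270 m: y_tw < y₂, so the jump is swept downstream.

y₂ = 0.446 m; the jump is swept downstream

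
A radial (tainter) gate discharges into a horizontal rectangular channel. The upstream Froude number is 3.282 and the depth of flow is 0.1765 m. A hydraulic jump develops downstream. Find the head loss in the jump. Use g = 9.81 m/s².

ΔE = 0.3367 m

Fr₁ = 3.282 (given).
Conjugate-depth relation: y₂/y₁ = ½[√(1 + 8Fr₁²) − 1] = ½[√87.172 − 1] = 4.168.
y₂ = 4.168 × 0.1765 = 0.7357 m.
V₁ = Fr₁·√(g·y₁) = 3.282×√(9.81×0.1765) = 4.319 m/s; q = V₁·y₁ = 0.7622 m²/s. V₂ = q/y₂ = 0.7622/0.7357 = 1.036 m/s. E₁ = y₁ + V₁²/2g = 1.127 m; E₂ = y₂ + V₂²/2g = 0.7904 m. ΔE = E₁ − E₂ = 0.3367 m.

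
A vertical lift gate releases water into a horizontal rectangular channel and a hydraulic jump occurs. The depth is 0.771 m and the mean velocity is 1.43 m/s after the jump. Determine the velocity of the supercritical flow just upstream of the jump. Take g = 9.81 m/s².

V₁ = 3.67 m/s

Fr₂ = V₂/√(g·y₂) = 1.43/√(9.81×0.771) = 0.520.
The Bélanger relation is symmetric: y₁/y₂ = ½[√(1 + 8Fr₂²) − 1] = ½[√3.163 − 1] = 0.389.
y₁ = 0.389 × 0.771 = 0.300 m.
V₁ = q/y₁ = 1.10/0.300 = 3.67 m/s.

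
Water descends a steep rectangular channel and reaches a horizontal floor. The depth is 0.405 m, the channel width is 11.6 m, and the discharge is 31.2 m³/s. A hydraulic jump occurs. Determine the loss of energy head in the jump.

ΔE = 0.811 m

q = Q/b = 31.2/11.6 = 2.69 m²/s; V₁ = q/y₁ = 6.64 m/s. Fr₁ = V₁/√(g·y₁) = 3.33.
Bélanger equation: y₂/y₁ = ½[√(1 + 8Fr₁²) − 1] = ½[√89.81 − 1] = 4.24.
y₂ = 4.24 × 0.405 = 1.72 m.
V₂ = q/y₂ = 2.69/1.72 = 1.57 m/s. E₁ = y₁ + V₁²/2g = 2.65 m; E₂ = y₂ + V₂²/2g = 1.84 m. ΔE = E₁ − E₂ = 0.811 m.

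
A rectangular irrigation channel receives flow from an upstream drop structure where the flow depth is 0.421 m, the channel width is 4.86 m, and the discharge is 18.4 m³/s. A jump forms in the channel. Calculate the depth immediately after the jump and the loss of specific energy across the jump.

q = Q/b = 18.4/4.86 = 3.79 m²/s; V₁ = q/y₁ = 8.99 m/s. Fr₁ = V₁/√(g·y₁) = 4.43.
Conjugate-depth relation: y₂/y₁ = ½[√(1 + 8Fr₁²) − 1] = ½[√157.7 − 1] = 5.78.
y₂ = 5.78 × 0.421 = 2.43 m.
V₂ = q/y₂ = 3.79/2.43 = 1.56 m/s. E₁ = y₁ + V₁²/2g = 4.54 m; E₂ = y₂ + V₂²/2g = 2.56 m. ΔE = E₁ − E₂ = 1.99 m.

y₂ = 2.43 m; ΔE = 1.99 m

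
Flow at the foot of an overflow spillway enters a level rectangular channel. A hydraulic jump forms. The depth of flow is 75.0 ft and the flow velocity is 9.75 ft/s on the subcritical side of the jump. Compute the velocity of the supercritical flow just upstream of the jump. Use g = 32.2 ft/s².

Fr₂ = V₂/√(g·y₂) = 9.75/√(32.2×75.0) = 0.198.
Since the conjugate-depth ratio holds either way, y₁/y₂ = ½[√(1 + 8Fr₂²) − 1] = ½[√1.315 − 1] = 0.0733.
y₁ = 0.0733 × 75.0 = 5.50 ft.
V₁ = q/y₁ = 731/5.50 = 133 ft/s.

V₁ = 133 ft/s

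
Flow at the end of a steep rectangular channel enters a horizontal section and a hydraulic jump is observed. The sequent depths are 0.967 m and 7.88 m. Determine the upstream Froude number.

Fr₁ = 6.11

For a rectangular channel the momentum equation gives q² = ½·g·y₁·y₂·(y₁ + y₂) = ½×9.81×0.967×7.88×8.85 = 331.
q = √331 = 18.2 m²/s.
V₁ = q/y₁ = 18.8 m/s; Fr₁ = V₁/√(g·y₁) = 6.11.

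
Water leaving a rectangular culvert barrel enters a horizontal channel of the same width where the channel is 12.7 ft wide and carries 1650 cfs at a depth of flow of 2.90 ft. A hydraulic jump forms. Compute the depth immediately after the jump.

q = Q/b = 1650/12.7 = 130 ft²/s; V₁ = q/y₁ = 44.8 ft/s. Fr₁ = V₁/√(g·y₁) = 4.64.
By Bélanger, y₂/y₁ = ½[√(1 + 8Fr₁²) − 1] = ½[√172.9 − 1] = 6.08.
y₂ = 6.08 × 2.90 = 17.6 ft.

y₂ = 17.6 ft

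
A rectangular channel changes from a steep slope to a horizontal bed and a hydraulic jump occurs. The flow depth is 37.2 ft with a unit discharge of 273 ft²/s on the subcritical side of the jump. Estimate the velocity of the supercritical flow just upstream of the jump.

V₂ = q/y₂ = 273/37.2 = 7.34 ft/s; Fr₂ = V₂/√(g·y₂) = 0.212.
Applying the sequent-depth relation in reverse, y₁/y₂ = ½[√(1 + 8Fr₂²) − 1] = ½[√1.360 − 1] = 0.0830.
y₁ = 0.0830 × 37.2 = 3.09 ft.
V₁ = q/y₁ = 273/3.09 = 88.4 ft/s.

V₁ = 88.4 ft/s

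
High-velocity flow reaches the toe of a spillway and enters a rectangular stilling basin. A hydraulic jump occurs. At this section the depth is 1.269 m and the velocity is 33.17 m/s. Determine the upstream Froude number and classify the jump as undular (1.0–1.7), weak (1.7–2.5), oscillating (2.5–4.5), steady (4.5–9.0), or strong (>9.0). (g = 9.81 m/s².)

Fr₁ = 9.401; strong jump

Fr₁ = V₁/√(g·y₁) = 33.17/√(9.81×1.269) = 9.401.
Fr₁ = 9.401 lies in the strong range.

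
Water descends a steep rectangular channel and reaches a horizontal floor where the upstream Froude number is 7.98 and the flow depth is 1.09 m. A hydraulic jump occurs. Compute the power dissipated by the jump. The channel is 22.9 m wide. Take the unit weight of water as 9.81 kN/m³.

P = 151627 kW

Fr₁ = 7.98 (given).
By Bélanger, y₂/y₁ = ½[√(1 + 8Fr₁²) − 1] = ½[√510.4 − 1] = 10.8.
y₂ = 10.8 × 1.09 = 11.8 m.
V₁ = Fr₁·√(g·y₁) = 7.98×√(9.81×1.09) = 26.1 m/s; q = V₁·y₁ = 28.4 m²/s. V₂ = q/y₂ = 28.4/11.8 = 2.42 m/s. E₁ = y₁ + V₁²/2g = 35.8 m; E₂ = y₂ + V₂²/2g = 12.1 m. ΔE = E₁ − E₂ = 23.7 m.
Q = q·b = 28.4 × 22.9 = 651 m³/s. P = γ·Q·ΔE = 9.81 × 651 × 23.7 = 151627 kW.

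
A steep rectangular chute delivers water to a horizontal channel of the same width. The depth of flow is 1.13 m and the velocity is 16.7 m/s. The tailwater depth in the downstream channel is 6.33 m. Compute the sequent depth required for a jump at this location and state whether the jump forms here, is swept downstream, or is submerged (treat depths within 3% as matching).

y₂ = 7.47 m; the jump is swept downstream

Fr₁ = V₁/√(g·y₁) = 16.7/√(9.81×1.13) = 5.02.
Bélanger equation: y₂/y₁ = ½[√(1 + 8Fr₁²) − 1] = ½[√202.3 − 1] = 6.61.
y₂ = 6.61 × 1.13 = 7.47 m.
Tailwater y_tw = 6.33 m: y_tw < y₂, so the jump is swept downstream.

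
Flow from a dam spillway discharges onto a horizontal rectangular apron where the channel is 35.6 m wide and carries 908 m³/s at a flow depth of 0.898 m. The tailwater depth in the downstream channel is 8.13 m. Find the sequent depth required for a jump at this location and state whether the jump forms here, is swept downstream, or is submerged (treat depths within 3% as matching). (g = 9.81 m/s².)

q = Q/b = 908/35.6 = 25.5 m²/s; V₁ = q/y₁ = 28.4 m/s. Fr₁ = V₁/√(g·y₁) = 9.57.
Sequent-depth ratio: y₂/y₁ = ½[√(1 + 8Fr₁²) − 1] = ½[√733.6 − 1] = 13.0.
y₂ = 13.0 × 0.898 = 11.7 m.
Tailwater y_tw = 8.13 m: y_tw < y₂, so the jump is swept downstream.

y₂ = 11.7 m; the jump is swept downstream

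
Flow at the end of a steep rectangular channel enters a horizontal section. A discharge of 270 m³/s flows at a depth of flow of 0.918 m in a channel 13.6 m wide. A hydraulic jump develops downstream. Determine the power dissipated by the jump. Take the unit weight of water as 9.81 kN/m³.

q = Q/b = 270/13.6 = 19.9 m²/s; V₁ = q/y₁ = 21.6 m/s. Fr₁ = V₁/√(g·y₁) = 7.21.
Conjugate-depth relation: y₂/y₁ = ½[√(1 + 8Fr₁²) − 1] = ½[√416.5 − 1] = 9.70.
y₂ = 9.70 × 0.918 = 8.91 m.
V₂ = q/y₂ = 19.9/8.91 = 2.23 m/s. E₁ = y₁ + V₁²/2g = 24.8 m; E₂ = y₂ + V₂²/2g = 9.16 m. ΔE = E₁ − E₂ = 15.6 m.
P = γ·Q·ΔE = 9.81 × 270 × 15.6 = 41305 kW.

P = 41305 kW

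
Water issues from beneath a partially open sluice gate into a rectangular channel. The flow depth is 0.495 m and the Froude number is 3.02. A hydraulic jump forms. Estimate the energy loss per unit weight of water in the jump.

Fr₁ = 3.02 (given).
From the momentum equation for a rectangular channel, y₂/y₁ = ½[√(1 + 8Fr₁²) − 1] = ½[√73.96 − 1] = 3.80.
y₂ = 3.80 × 0.495 = 1.88 m.
V₁ = Fr₁·√(g·y₁) = 3.02×√(9.81×0.495) = 6.65 m/s; q = V₁·y₁ = 3.29 m²/s. V₂ = q/y₂ = 3.29/1.88 = 1.75 m/s. E₁ = y₁ + V₁²/2g = 2.75 m; E₂ = y₂ + V₂²/2g = 2.04 m. ΔE = E₁ − E₂ = 0.715 m.

ΔE = 0.715 m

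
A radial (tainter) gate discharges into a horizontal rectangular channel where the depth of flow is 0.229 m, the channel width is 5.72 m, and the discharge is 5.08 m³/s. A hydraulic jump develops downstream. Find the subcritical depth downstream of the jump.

y₂ = 0.731 m

q = Q/b = 5.08/5.72 = 0.888 m²/s; V₁ = q/y₁ = 3.88 m/s. Fr₁ = V₁/√(g·y₁) = 2.59.
Sequent-depth ratio: y₂/y₁ = ½[√(1 + 8Fr₁²) − 1] = ½[√54.56 − 1] = 3.19.
y₂ = 3.19 × 0.229 = 0.731 m.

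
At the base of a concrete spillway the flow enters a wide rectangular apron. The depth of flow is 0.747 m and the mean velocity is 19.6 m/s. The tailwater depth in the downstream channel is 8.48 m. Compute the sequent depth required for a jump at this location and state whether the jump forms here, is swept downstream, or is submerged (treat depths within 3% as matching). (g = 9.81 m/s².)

y₂ = 7.28 m; the jump is submerged

Fr₁ = V₁/√(g·y₁) = 19.6/√(9.81×0.747) = 7.24.
By Bélanger, y₂/y₁ = ½[√(1 + 8Fr₁²) − 1] = ½[√420.4 − 1] = 9.75.
y₂ = 9.75 × 0.747 = 7.28 m.
Tailwater y_tw = 8.48 m: y_tw > y₂, so the jump is submerged.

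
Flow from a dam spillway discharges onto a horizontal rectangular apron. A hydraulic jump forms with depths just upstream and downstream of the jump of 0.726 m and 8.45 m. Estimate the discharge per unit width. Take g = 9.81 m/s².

For a rectangular channel the momentum equation gives q² = ½·g·y₁·y₂·(y₁ + y₂) = ½×9.81×0.726×8.45×9.18 = 276.
q = √276 = 16.6 m²/s.

q = 16.6 m²/s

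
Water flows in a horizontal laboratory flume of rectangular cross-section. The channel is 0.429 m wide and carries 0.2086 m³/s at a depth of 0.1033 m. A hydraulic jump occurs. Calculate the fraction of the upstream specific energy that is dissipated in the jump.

q = Q/b = 0.2086/0.429 = 0.4862 m²/s; V₁ = q/y₁ = 4.707 m/s. Fr₁ = V₁/√(g·y₁) = 4.676.
Bélanger equation: y₂/y₁ = ½[√(1 + 8Fr₁²) − 1] = ½[√175.92 − 1] = 6.132.
y₂ = 6.132 × 0.1033 = 0.6334 m.
E₁ = y₁ + V₁²/2g = 1.233 m. ΔE = (y₂ − y₁)³/(4y₁y₂) = 0.5692 m. ΔE/E₁ = 0.5692/1.233 = 0.462.

ΔE/E₁ = 0.462 (46.2%)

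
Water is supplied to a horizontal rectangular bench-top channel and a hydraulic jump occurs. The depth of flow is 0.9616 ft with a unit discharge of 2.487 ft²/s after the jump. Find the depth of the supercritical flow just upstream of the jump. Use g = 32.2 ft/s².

V₂ = q/y₂ = 2.487/0.9616 = 2.586 ft/s; Fr₂ = V₂/√(g·y₂) = 0.4648.
From the momentum equation (using Fr₂), y₁/y₂ = ½[√(1 + 8Fr₂²) − 1] = ½[√2.7282 − 1] = 0.3259.
y₁ = 0.3259 × 0.9616 = 0.3134 ft.

y₁ = 0.3134 ft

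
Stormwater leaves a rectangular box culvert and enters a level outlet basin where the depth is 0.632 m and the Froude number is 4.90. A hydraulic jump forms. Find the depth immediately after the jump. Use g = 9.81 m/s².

y₂ = 4.07 m

Fr₁ = 4.90 (given).
From the momentum equation for a rectangular channel, y₂/y₁ = ½[√(1 + 8Fr₁²) − 1] = ½[√193.1 − 1] = 6.45.
y₂ = 6.45 × 0.632 = 4.07 m.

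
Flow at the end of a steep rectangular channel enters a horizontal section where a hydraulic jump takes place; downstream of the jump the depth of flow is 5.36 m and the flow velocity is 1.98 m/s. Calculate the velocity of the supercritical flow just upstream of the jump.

V₁ = 15.0 m/s

Fr₂ = V₂/√(g·y₂) = 1.98/√(9.81×5.36) = 0.273.
Since the conjugate-depth ratio holds either way, y₁/y₂ = ½[√(1 + 8Fr₂²) − 1] = ½[√1.596 − 1] = 0.132.
y₁ = 0.132 × 5.36 = 0.706 m.
V₁ = q/y₁ = 10.6/0.706 = 15.0 m/s.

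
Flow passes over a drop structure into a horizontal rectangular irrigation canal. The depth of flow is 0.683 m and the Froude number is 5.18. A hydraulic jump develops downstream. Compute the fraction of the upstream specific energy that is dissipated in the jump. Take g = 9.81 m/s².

ΔE/E₁ = 0.505 (50.5%)

Fr₁ = 5.18 (given).
From the momentum equation for a rectangular channel, y₂/y₁ = ½[√(1 + 8Fr₁²) − 1] = ½[√215.7 − 1] = 6.84.
y₂ = 6.84 × 0.683 = 4.67 m.
E₁ = y₁(1 + Fr₁²/2) = 0.683×(1 + 5.18²/2) = 9.85 m. ΔE = (y₂ − y₁)³/(4y₁y₂) = 4.98 m. ΔE/E₁ = 4.98/9.85 = 0.505.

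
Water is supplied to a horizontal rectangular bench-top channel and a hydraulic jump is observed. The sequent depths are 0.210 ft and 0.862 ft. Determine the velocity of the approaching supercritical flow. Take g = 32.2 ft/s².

For a rectangular channel the momentum equation gives q² = ½·g·y₁·y₂·(y₁ + y₂) = ½×32.2×0.210×0.862×1.07 = 3.12.
q = √3.12 = 1.77 ft²/s.
V₁ = q/y₁ = 1.77/0.210 = 8.42 ft/s.

V₁ = 8.42 ft/s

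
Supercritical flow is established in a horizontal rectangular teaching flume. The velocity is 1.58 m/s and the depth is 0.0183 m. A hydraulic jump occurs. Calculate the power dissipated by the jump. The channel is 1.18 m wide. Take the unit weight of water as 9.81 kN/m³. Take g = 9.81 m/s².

P = 0.0175 kW

Fr₁ = V₁/√(g·y₁) = 1.58/√(9.81×0.0183) = 3.73.
By Bélanger, y₂/y₁ = ½[√(1 + 8Fr₁²) − 1] = ½[√112.2 − 1] = 4.80.
y₂ = 4.80 × 0.0183 = 0.0878 m.
Head loss: ΔE = (y₂ − y₁)³/(4y₁y₂) = (0.0878 − 0.0183)³/(4×0.0183×0.0878) = 0.000336/0.00643 = 0.0522 m.
q = V₁·y₁ = 1.58 × 0.0183 = 0.0289 m²/s. Q = q·b = 0.0289 × 1.18 = 0.0341 m³/s. P = γ·Q·ΔE = 9.81 × 0.0341 × 0.0522 = 0.0175 kW.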